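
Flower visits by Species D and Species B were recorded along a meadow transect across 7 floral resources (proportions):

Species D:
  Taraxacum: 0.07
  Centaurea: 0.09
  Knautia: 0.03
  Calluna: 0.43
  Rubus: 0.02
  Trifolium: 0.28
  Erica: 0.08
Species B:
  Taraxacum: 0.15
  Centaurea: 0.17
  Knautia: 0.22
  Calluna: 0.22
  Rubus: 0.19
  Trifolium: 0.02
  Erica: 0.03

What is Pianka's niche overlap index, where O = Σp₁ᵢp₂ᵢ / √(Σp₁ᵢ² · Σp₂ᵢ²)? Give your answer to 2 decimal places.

Σ p₁ᵢp₂ᵢ = 0.0105 + 0.0153 + 0.0066 + 0.0946 + 0.0038 + 0.0056 + 0.0024 = 0.1388
Σp_1ᵢ² = 0.07² + 0.09² + 0.03² + 0.43² + 0.02² + 0.28² + 0.08² = 0.0049 + 0.0081 + 0.0009 + 0.1849 + 0.0004 + 0.0784 + 0.0064 = 0.2840
Σp_2ᵢ² = 0.15² + 0.17² + 0.22² + 0.22² + 0.19² + 0.02² + 0.03² = 0.0225 + 0.0289 + 0.0484 + 0.0484 + 0.0361 + 0.0004 + 0.0009 = 0.1856
O = 0.1388 / √(0.2840 × 0.1856) = 0.1388 / 0.22959 = 0.6046

0.60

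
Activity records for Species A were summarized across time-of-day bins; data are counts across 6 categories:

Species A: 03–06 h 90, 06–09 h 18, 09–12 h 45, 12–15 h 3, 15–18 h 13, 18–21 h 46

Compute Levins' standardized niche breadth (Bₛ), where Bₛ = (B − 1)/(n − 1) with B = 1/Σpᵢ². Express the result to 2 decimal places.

Proportions for Species A (n=215): 90/215=0.4186, 18/215=0.0837, 45/215=0.2093, 3/215=0.0140, 13/215=0.0605, 46/215=0.2140
Σpᵢ² = 0.4186² + 0.0837² + 0.2093² + 0.0140² + 0.0605² + 0.2140² = 0.175226 + 0.007006 + 0.043806 + 0.000196 + 0.003660 + 0.045796 = 0.275690
B = 1 / 0.275690 = 3.6273
Bₛ = (B − 1)/(n − 1) = (3.6273 − 1)/(6 − 1) = 2.6273/5 = 0.5255

0.53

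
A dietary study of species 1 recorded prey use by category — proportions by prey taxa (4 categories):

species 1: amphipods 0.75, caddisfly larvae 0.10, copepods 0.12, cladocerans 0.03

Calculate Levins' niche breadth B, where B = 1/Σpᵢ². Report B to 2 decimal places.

1.70

Σpᵢ² = 0.75² + 0.10² + 0.12² + 0.03² = 0.5625 + 0.0100 + 0.0144 + 0.0009 = 0.5878
B = 1 / 0.5878 = 1.7013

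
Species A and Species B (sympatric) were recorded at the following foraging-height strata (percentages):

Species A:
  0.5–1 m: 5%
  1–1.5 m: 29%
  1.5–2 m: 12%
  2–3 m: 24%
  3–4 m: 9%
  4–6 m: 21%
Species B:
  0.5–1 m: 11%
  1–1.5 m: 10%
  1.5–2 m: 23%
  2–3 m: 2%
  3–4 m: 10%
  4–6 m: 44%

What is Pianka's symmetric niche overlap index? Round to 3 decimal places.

0.694

Convert percentages to proportions (divide by 100).
Σ p₁ᵢp₂ᵢ = 0.0055 + 0.0290 + 0.0276 + 0.0048 + 0.0090 + 0.0924 = 0.1683
Σp_1ᵢ² = 0.05² + 0.29² + 0.12² + 0.24² + 0.09² + 0.21² = 0.0025 + 0.0841 + 0.0144 + 0.0576 + 0.0081 + 0.0441 = 0.2108
Σp_2ᵢ² = 0.11² + 0.10² + 0.23² + 0.02² + 0.10² + 0.44² = 0.0121 + 0.0100 + 0.0529 + 0.0004 + 0.0100 + 0.1936 = 0.2790
O = 0.1683 / √(0.2108 × 0.2790) = 0.1683 / 0.242514 = 0.69398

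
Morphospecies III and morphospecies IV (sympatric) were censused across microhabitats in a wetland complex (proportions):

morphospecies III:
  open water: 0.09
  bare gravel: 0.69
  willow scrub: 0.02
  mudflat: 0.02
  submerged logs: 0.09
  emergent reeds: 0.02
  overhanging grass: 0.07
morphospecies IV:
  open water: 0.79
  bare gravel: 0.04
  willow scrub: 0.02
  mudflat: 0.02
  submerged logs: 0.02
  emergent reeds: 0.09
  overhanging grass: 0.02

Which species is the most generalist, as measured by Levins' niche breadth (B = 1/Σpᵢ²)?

morphospecies III

Σp_IIIᵢ² = 0.09² + 0.69² + 0.02² + 0.02² + 0.09² + 0.02² + 0.07² = 0.0081 + 0.4761 + 0.0004 + 0.0004 + 0.0081 + 0.0004 + 0.0049 = 0.4984
B_III = 1 / 0.4984 = 2.0064
Σp_IVᵢ² = 0.79² + 0.04² + 0.02² + 0.02² + 0.02² + 0.09² + 0.02² = 0.6241 + 0.0016 + 0.0004 + 0.0004 + 0.0004 + 0.0081 + 0.0004 = 0.6354
B_IV = 1 / 0.6354 = 1.5738
Highest B → broadest niche (most generalist): morphospecies III (B = 2.01).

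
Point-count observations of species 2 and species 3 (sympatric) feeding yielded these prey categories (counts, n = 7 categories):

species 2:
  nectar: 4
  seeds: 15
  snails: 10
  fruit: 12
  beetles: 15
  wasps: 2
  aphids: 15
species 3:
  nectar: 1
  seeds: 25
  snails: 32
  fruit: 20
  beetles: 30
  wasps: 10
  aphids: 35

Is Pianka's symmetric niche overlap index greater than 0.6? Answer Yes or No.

Yes

Proportions for species 2 (n=73): 4/73=0.0548, 15/73=0.2055, 10/73=0.1370, 12/73=0.1644, 15/73=0.2055, 2/73=0.0274, 15/73=0.2055
Proportions for species 3 (n=153): 1/153=0.0065, 25/153=0.1634, 32/153=0.2092, 20/153=0.1307, 30/153=0.1961, 10/153=0.0654, 35/153=0.2288
Σ p₁ᵢp₂ᵢ = 0.000356 + 0.033579 + 0.028660 + 0.021487 + 0.040299 + 0.001792 + 0.047018 = 0.173191
Σp_1ᵢ² = 0.0548² + 0.2055² + 0.1370² + 0.1644² + 0.2055² + 0.0274² + 0.2055² = 0.003003 + 0.042230 + 0.018769 + 0.027027 + 0.042230 + 0.000751 + 0.042230 = 0.176240
Σp_2ᵢ² = 0.0065² + 0.1634² + 0.2092² + 0.1307² + 0.1961² + 0.0654² + 0.2288² = 0.000042 + 0.026700 + 0.043765 + 0.017082 + 0.038455 + 0.004277 + 0.052349 = 0.182670
O = 0.173191 / √(0.176240 × 0.182670) = 0.173191 / 0.1794262 = 0.9652
O = 0.9652 > 0.6 → Yes.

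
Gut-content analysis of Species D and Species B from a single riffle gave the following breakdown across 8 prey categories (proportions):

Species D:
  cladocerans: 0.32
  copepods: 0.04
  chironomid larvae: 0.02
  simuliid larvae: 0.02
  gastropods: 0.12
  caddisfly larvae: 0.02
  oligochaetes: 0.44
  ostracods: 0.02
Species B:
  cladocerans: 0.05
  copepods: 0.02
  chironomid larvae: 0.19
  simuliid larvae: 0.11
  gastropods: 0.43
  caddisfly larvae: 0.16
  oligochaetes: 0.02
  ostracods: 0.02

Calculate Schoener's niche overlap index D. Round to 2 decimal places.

Σ|p₁ᵢ − p₂ᵢ| = 0.27 + 0.02 + 0.17 + 0.09 + 0.31 + 0.14 + 0.42 + 0.00 = 1.42
D = 1 − ½ × 1.42 = 1 − 0.710 = 0.2900

0.29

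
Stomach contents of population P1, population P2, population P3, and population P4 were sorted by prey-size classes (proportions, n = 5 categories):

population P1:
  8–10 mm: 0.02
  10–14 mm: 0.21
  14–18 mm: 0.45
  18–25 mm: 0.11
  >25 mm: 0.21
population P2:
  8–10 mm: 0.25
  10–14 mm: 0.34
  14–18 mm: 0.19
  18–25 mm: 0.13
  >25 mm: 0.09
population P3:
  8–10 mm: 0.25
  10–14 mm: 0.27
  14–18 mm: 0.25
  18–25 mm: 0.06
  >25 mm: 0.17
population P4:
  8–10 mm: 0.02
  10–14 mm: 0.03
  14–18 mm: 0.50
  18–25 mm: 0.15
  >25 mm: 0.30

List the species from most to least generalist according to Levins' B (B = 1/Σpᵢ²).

Σp_P1ᵢ² = 0.02² + 0.21² + 0.45² + 0.11² + 0.21² = 0.0004 + 0.0441 + 0.2025 + 0.0121 + 0.0441 = 0.3032
B_P1 = 1 / 0.3032 = 3.2982
Σp_P2ᵢ² = 0.25² + 0.34² + 0.19² + 0.13² + 0.09² = 0.0625 + 0.1156 + 0.0361 + 0.0169 + 0.0081 = 0.2392
B_P2 = 1 / 0.2392 = 4.1806
Σp_P3ᵢ² = 0.25² + 0.27² + 0.25² + 0.06² + 0.17² = 0.0625 + 0.0729 + 0.0625 + 0.0036 + 0.0289 = 0.2304
B_P3 = 1 / 0.2304 = 4.3403
Σp_P4ᵢ² = 0.02² + 0.03² + 0.50² + 0.15² + 0.30² = 0.0004 + 0.0009 + 0.2500 + 0.0225 + 0.0900 = 0.3638
B_P4 = 1 / 0.3638 = 2.7488
Ranking by B (broadest → narrowest): population P3 (4.34) > population P2 (4.18) > population P1 (3.30) > population P4 (2.75)

population P3 > population P2 > population P1 > population P4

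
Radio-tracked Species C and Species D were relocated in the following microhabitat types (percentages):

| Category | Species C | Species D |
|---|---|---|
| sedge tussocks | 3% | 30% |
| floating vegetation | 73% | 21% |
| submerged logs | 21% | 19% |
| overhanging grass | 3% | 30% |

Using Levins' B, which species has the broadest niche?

Convert percentages to proportions (divide by 100).
Σp_Cᵢ² = 0.03² + 0.73² + 0.21² + 0.03² = 0.0009 + 0.5329 + 0.0441 + 0.0009 = 0.5788
B_C = 1 / 0.5788 = 1.7277
Σp_Dᵢ² = 0.30² + 0.21² + 0.19² + 0.30² = 0.0900 + 0.0441 + 0.0361 + 0.0900 = 0.2602
B_D = 1 / 0.2602 = 3.8432
Highest B → broadest niche (most generalist): Species D (B = 3.84).

Species D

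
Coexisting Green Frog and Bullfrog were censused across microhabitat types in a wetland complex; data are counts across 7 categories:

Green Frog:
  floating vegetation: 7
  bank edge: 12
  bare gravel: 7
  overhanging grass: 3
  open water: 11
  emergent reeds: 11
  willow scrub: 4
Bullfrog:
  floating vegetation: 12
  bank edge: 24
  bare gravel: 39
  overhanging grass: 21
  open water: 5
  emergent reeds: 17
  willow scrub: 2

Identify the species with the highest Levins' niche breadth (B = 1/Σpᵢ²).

Green Frog

Proportions for Green Frog (n=55): 7/55=0.1273, 12/55=0.2182, 7/55=0.1273, 3/55=0.0545, 11/55=0.2000, 11/55=0.2000, 4/55=0.0727
Proportions for Bullfrog (n=120): 12/120=0.1000, 24/120=0.2000, 39/120=0.3250, 21/120=0.1750, 5/120=0.0417, 17/120=0.1417, 2/120=0.0167
Σp_Frogᵢ² = 0.1273² + 0.2182² + 0.1273² + 0.0545² + 0.2000² + 0.2000² + 0.0727² = 0.016205 + 0.047611 + 0.016205 + 0.002970 + 0.040000 + 0.040000 + 0.005285 = 0.168276
B_Frog = 1 / 0.168276 = 5.9426
Σp_Bullᵢ² = 0.1000² + 0.2000² + 0.3250² + 0.1750² + 0.0417² + 0.1417² + 0.0167² = 0.010000 + 0.040000 + 0.105625 + 0.030625 + 0.001739 + 0.020079 + 0.000279 = 0.208347
B_Bull = 1 / 0.208347 = 4.7997
Highest B → broadest niche (most generalist): Green Frog (B = 5.94).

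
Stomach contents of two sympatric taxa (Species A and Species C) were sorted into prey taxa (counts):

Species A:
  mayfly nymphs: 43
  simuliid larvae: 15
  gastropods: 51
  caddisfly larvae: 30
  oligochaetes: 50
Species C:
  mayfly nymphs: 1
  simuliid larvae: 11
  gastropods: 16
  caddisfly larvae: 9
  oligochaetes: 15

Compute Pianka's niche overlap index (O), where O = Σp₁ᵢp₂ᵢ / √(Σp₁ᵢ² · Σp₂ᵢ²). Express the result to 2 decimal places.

0.87

Proportions for Species A (n=189): 43/189=0.2275, 15/189=0.0794, 51/189=0.2698, 30/189=0.1587, 50/189=0.2646
Proportions for Species C (n=52): 1/52=0.0192, 11/52=0.2115, 16/52=0.3077, 9/52=0.1731, 15/52=0.2885
Σ p₁ᵢp₂ᵢ = 0.004368 + 0.016793 + 0.083017 + 0.027471 + 0.076337 = 0.207986
Σp_1ᵢ² = 0.2275² + 0.0794² + 0.2698² + 0.1587² + 0.2646² = 0.051756 + 0.006304 + 0.072792 + 0.025186 + 0.070013 = 0.226051
Σp_2ᵢ² = 0.0192² + 0.2115² + 0.3077² + 0.1731² + 0.2885² = 0.000369 + 0.044732 + 0.094679 + 0.029964 + 0.083232 = 0.252976
O = 0.207986 / √(0.226051 × 0.252976) = 0.207986 / 0.2391349 = 0.8697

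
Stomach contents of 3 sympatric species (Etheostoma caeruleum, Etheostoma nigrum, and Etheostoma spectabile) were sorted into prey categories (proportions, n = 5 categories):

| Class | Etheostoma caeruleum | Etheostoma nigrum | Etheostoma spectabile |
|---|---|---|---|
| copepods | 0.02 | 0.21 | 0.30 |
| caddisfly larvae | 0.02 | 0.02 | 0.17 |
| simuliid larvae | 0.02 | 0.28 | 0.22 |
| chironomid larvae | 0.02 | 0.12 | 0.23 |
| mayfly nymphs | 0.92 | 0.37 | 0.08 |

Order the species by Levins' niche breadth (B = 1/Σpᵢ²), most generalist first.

Etheostoma spectabile > Etheostoma nigrum > Etheostoma caeruleum

Σp_caerᵢ² = 0.02² + 0.02² + 0.02² + 0.02² + 0.92² = 0.0004 + 0.0004 + 0.0004 + 0.0004 + 0.8464 = 0.8480
B_caer = 1 / 0.8480 = 1.1792
Σp_nigrᵢ² = 0.21² + 0.02² + 0.28² + 0.12² + 0.37² = 0.0441 + 0.0004 + 0.0784 + 0.0144 + 0.1369 = 0.2742
B_nigr = 1 / 0.2742 = 3.6470
Σp_specᵢ² = 0.30² + 0.17² + 0.22² + 0.23² + 0.08² = 0.0900 + 0.0289 + 0.0484 + 0.0529 + 0.0064 = 0.2266
B_spec = 1 / 0.2266 = 4.4131
Ranking by B (broadest → narrowest): Etheostoma spectabile (4.41) > Etheostoma nigrum (3.65) > Etheostoma caeruleum (1.18)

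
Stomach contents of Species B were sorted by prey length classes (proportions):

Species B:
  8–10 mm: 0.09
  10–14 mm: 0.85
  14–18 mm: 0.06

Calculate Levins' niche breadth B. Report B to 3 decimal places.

Σpᵢ² = 0.09² + 0.85² + 0.06² = 0.0081 + 0.7225 + 0.0036 = 0.7342
B = 1 / 0.7342 = 1.36203

1.362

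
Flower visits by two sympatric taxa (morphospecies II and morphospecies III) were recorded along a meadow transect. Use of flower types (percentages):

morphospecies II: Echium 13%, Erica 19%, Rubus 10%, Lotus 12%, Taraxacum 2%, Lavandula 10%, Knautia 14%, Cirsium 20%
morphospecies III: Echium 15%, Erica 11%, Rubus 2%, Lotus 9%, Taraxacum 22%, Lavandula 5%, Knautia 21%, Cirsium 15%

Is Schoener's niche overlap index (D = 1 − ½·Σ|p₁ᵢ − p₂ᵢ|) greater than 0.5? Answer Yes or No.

Convert percentages to proportions (divide by 100).
Σ|p₁ᵢ − p₂ᵢ| = 0.02 + 0.08 + 0.08 + 0.03 + 0.20 + 0.05 + 0.07 + 0.05 = 0.58
D = 1 − ½ × 0.58 = 1 − 0.290 = 0.7100
D = 0.7100 > 0.5 → Yes.

Yes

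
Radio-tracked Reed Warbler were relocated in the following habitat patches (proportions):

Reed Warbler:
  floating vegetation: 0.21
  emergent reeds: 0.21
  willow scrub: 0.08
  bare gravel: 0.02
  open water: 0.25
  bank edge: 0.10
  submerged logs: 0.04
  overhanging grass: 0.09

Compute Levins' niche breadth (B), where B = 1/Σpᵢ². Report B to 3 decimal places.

5.643

Σpᵢ² = 0.21² + 0.21² + 0.08² + 0.02² + 0.25² + 0.10² + 0.04² + 0.09² = 0.0441 + 0.0441 + 0.0064 + 0.0004 + 0.0625 + 0.0100 + 0.0016 + 0.0081 = 0.1772
B = 1 / 0.1772 = 5.64334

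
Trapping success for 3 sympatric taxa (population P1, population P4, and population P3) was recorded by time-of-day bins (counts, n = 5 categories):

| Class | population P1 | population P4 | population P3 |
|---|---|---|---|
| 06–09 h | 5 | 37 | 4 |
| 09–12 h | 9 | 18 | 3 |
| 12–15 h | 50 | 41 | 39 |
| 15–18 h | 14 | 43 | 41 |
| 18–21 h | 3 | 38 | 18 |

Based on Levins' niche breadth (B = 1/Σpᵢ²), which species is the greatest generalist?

population P4

Proportions for population P1 (n=81): 5/81=0.0617, 9/81=0.1111, 50/81=0.6173, 14/81=0.1728, 3/81=0.0370
Proportions for population P4 (n=177): 37/177=0.2090, 18/177=0.1017, 41/177=0.2316, 43/177=0.2429, 38/177=0.2147
Proportions for population P3 (n=105): 4/105=0.0381, 3/105=0.0286, 39/105=0.3714, 41/105=0.3905, 18/105=0.1714
Σp_P1ᵢ² = 0.0617² + 0.1111² + 0.6173² + 0.1728² + 0.0370² = 0.003807 + 0.012343 + 0.381059 + 0.029860 + 0.001369 = 0.428438
B_P1 = 1 / 0.428438 = 2.3341
Σp_P4ᵢ² = 0.2090² + 0.1017² + 0.2316² + 0.2429² + 0.2147² = 0.043681 + 0.010343 + 0.053639 + 0.059000 + 0.046096 = 0.212759
B_P4 = 1 / 0.212759 = 4.7002
Σp_P3ᵢ² = 0.0381² + 0.0286² + 0.3714² + 0.3905² + 0.1714² = 0.001452 + 0.000818 + 0.137938 + 0.152490 + 0.029378 = 0.322076
B_P3 = 1 / 0.322076 = 3.1049
Highest B → broadest niche (most generalist): population P4 (B = 4.70).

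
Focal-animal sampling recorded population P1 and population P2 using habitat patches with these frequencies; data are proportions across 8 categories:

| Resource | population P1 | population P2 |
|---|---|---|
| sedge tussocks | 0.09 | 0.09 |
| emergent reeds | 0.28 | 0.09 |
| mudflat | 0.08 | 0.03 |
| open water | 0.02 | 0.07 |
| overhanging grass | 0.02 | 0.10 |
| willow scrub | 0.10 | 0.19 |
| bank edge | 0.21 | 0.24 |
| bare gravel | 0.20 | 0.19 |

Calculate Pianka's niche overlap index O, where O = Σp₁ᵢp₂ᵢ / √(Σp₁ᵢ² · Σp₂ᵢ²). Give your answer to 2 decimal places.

0.84

Σ p₁ᵢp₂ᵢ = 0.0081 + 0.0252 + 0.0024 + 0.0014 + 0.0020 + 0.0190 + 0.0504 + 0.0380 = 0.1465
Σp_1ᵢ² = 0.09² + 0.28² + 0.08² + 0.02² + 0.02² + 0.10² + 0.21² + 0.20² = 0.0081 + 0.0784 + 0.0064 + 0.0004 + 0.0004 + 0.0100 + 0.0441 + 0.0400 = 0.1878
Σp_2ᵢ² = 0.09² + 0.09² + 0.03² + 0.07² + 0.10² + 0.19² + 0.24² + 0.19² = 0.0081 + 0.0081 + 0.0009 + 0.0049 + 0.0100 + 0.0361 + 0.0576 + 0.0361 = 0.1618
O = 0.1465 / √(0.1878 × 0.1618) = 0.1465 / 0.17432 = 0.8404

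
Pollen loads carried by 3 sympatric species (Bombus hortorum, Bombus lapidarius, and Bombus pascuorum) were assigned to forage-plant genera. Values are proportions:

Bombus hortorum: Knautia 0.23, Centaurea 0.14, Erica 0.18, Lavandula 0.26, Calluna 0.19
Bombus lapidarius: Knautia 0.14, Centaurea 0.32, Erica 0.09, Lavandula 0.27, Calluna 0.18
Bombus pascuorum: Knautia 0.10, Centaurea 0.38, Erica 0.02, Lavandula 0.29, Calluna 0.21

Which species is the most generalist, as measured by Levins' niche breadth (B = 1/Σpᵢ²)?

Σp_hortᵢ² = 0.23² + 0.14² + 0.18² + 0.26² + 0.19² = 0.0529 + 0.0196 + 0.0324 + 0.0676 + 0.0361 = 0.2086
B_hort = 1 / 0.2086 = 4.7939
Σp_lapiᵢ² = 0.14² + 0.32² + 0.09² + 0.27² + 0.18² = 0.0196 + 0.1024 + 0.0081 + 0.0729 + 0.0324 = 0.2354
B_lapi = 1 / 0.2354 = 4.2481
Σp_pascᵢ² = 0.10² + 0.38² + 0.02² + 0.29² + 0.21² = 0.0100 + 0.1444 + 0.0004 + 0.0841 + 0.0441 = 0.2830
B_pasc = 1 / 0.2830 = 3.5336
Highest B → broadest niche (most generalist): Bombus hortorum (B = 4.79).

Bombus hortorum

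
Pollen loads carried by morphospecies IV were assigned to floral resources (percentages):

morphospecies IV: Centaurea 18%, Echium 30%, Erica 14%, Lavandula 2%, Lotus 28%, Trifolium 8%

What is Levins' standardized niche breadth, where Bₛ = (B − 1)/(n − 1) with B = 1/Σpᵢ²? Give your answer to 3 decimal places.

0.680

Convert percentages to proportions (divide by 100).
Σpᵢ² = 0.18² + 0.30² + 0.14² + 0.02² + 0.28² + 0.08² = 0.0324 + 0.0900 + 0.0196 + 0.0004 + 0.0784 + 0.0064 = 0.2272
B = 1 / 0.2272 = 4.40141
Bₛ = (B − 1)/(n − 1) = (4.40141 − 1)/(6 − 1) = 3.40141/5 = 0.68028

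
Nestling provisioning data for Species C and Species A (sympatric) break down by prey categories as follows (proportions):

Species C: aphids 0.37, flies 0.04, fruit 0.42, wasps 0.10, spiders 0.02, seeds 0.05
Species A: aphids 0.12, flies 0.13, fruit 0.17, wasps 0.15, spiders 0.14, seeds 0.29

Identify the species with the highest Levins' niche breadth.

Species A

Σp_Cᵢ² = 0.37² + 0.04² + 0.42² + 0.10² + 0.02² + 0.05² = 0.1369 + 0.0016 + 0.1764 + 0.0100 + 0.0004 + 0.0025 = 0.3278
B_C = 1 / 0.3278 = 3.0506
Σp_Aᵢ² = 0.12² + 0.13² + 0.17² + 0.15² + 0.14² + 0.29² = 0.0144 + 0.0169 + 0.0289 + 0.0225 + 0.0196 + 0.0841 = 0.1864
B_A = 1 / 0.1864 = 5.3648
Highest B → broadest niche (most generalist): Species A (B = 5.36).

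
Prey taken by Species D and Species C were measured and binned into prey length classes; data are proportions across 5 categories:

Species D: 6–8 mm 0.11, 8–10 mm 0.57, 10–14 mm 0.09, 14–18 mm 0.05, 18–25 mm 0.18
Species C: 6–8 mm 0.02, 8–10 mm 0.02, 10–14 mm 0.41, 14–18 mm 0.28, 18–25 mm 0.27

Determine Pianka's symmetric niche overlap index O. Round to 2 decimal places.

0.32

Σ p₁ᵢp₂ᵢ = 0.0022 + 0.0114 + 0.0369 + 0.0140 + 0.0486 = 0.1131
Σp_1ᵢ² = 0.11² + 0.57² + 0.09² + 0.05² + 0.18² = 0.0121 + 0.3249 + 0.0081 + 0.0025 + 0.0324 = 0.3800
Σp_2ᵢ² = 0.02² + 0.02² + 0.41² + 0.28² + 0.27² = 0.0004 + 0.0004 + 0.1681 + 0.0784 + 0.0729 = 0.3202
O = 0.1131 / √(0.3800 × 0.3202) = 0.1131 / 0.34882 = 0.3242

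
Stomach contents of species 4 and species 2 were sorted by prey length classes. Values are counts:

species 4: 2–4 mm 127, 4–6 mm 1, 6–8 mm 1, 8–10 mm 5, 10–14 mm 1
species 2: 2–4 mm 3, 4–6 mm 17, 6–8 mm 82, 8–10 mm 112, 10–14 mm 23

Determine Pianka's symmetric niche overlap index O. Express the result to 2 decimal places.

Proportions for species 4 (n=135): 127/135=0.9407, 1/135=0.0074, 1/135=0.0074, 5/135=0.0370, 1/135=0.0074
Proportions for species 2 (n=237): 3/237=0.0127, 17/237=0.0717, 82/237=0.3460, 112/237=0.4726, 23/237=0.0970
Σ p₁ᵢp₂ᵢ = 0.011947 + 0.000531 + 0.002560 + 0.017486 + 0.000718 = 0.033242
Σp_1ᵢ² = 0.9407² + 0.0074² + 0.0074² + 0.0370² + 0.0074² = 0.884916 + 0.000055 + 0.000055 + 0.001369 + 0.000055 = 0.886450
Σp_2ᵢ² = 0.0127² + 0.0717² + 0.3460² + 0.4726² + 0.0970² = 0.000161 + 0.005141 + 0.119716 + 0.223351 + 0.009409 = 0.357778
O = 0.033242 / √(0.886450 × 0.357778) = 0.033242 / 0.5631628 = 0.0590

0.06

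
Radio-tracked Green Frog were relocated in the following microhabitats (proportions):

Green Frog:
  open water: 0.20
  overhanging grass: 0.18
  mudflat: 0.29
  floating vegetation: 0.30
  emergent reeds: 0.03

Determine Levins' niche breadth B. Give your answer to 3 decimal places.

4.042

Σpᵢ² = 0.20² + 0.18² + 0.29² + 0.30² + 0.03² = 0.0400 + 0.0324 + 0.0841 + 0.0900 + 0.0009 = 0.2474
B = 1 / 0.2474 = 4.04204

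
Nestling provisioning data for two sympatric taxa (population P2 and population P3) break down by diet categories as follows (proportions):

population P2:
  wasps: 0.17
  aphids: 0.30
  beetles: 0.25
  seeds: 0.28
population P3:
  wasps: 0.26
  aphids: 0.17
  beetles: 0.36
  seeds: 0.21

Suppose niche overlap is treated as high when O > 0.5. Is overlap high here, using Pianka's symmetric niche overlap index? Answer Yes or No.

Σ p₁ᵢp₂ᵢ = 0.0442 + 0.0510 + 0.0900 + 0.0588 = 0.2440
Σp_1ᵢ² = 0.17² + 0.30² + 0.25² + 0.28² = 0.0289 + 0.0900 + 0.0625 + 0.0784 = 0.2598
Σp_2ᵢ² = 0.26² + 0.17² + 0.36² + 0.21² = 0.0676 + 0.0289 + 0.1296 + 0.0441 = 0.2702
O = 0.2440 / √(0.2598 × 0.2702) = 0.2440 / 0.26495 = 0.9209
O = 0.9209 > 0.5 → Yes.

Yes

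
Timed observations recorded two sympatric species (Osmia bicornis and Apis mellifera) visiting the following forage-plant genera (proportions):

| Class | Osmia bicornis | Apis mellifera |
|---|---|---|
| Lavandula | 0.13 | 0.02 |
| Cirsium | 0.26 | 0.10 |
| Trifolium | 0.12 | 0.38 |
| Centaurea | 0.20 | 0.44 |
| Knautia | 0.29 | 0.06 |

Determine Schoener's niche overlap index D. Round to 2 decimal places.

Σ|p₁ᵢ − p₂ᵢ| = 0.11 + 0.16 + 0.26 + 0.24 + 0.23 = 1.00
D = 1 − ½ × 1.00 = 1 − 0.500 = 0.5000

0.50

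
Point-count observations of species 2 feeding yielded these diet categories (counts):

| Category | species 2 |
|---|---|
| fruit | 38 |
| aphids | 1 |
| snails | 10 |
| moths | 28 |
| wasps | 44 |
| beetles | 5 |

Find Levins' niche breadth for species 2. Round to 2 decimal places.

3.70

Proportions for species 2 (n=126): 38/126=0.3016, 1/126=0.0079, 10/126=0.0794, 28/126=0.2222, 44/126=0.3492, 5/126=0.0397
Σpᵢ² = 0.3016² + 0.0079² + 0.0794² + 0.2222² + 0.3492² + 0.0397² = 0.090963 + 0.000062 + 0.006304 + 0.049373 + 0.121941 + 0.001576 = 0.270219
B = 1 / 0.270219 = 3.7007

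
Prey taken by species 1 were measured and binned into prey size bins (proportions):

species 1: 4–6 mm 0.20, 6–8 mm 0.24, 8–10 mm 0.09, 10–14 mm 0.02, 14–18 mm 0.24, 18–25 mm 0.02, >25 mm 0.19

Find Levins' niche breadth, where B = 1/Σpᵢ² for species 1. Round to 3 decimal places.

4.995

Σpᵢ² = 0.20² + 0.24² + 0.09² + 0.02² + 0.24² + 0.02² + 0.19² = 0.0400 + 0.0576 + 0.0081 + 0.0004 + 0.0576 + 0.0004 + 0.0361 = 0.2002
B = 1 / 0.2002 = 4.99500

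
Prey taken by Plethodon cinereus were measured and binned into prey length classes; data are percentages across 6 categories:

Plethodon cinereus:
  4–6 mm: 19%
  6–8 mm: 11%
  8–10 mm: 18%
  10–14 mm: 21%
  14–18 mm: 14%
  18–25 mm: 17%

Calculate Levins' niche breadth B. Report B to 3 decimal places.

5.774

Convert percentages to proportions (divide by 100).
Σpᵢ² = 0.19² + 0.11² + 0.18² + 0.21² + 0.14² + 0.17² = 0.0361 + 0.0121 + 0.0324 + 0.0441 + 0.0196 + 0.0289 = 0.1732
B = 1 / 0.1732 = 5.77367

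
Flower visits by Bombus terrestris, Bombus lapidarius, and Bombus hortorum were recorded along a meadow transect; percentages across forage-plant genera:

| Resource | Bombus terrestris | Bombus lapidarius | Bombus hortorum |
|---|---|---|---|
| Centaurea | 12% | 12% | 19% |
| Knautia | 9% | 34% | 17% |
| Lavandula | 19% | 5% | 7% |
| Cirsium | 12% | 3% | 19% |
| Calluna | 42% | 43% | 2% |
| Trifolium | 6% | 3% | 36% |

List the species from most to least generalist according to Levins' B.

Bombus hortorum > Bombus terrestris > Bombus lapidarius

Convert percentages to proportions (divide by 100).
Σp_terrᵢ² = 0.12² + 0.09² + 0.19² + 0.12² + 0.42² + 0.06² = 0.0144 + 0.0081 + 0.0361 + 0.0144 + 0.1764 + 0.0036 = 0.2530
B_terr = 1 / 0.2530 = 3.9526
Σp_lapiᵢ² = 0.12² + 0.34² + 0.05² + 0.03² + 0.43² + 0.03² = 0.0144 + 0.1156 + 0.0025 + 0.0009 + 0.1849 + 0.0009 = 0.3192
B_lapi = 1 / 0.3192 = 3.1328
Σp_hortᵢ² = 0.19² + 0.17² + 0.07² + 0.19² + 0.02² + 0.36² = 0.0361 + 0.0289 + 0.0049 + 0.0361 + 0.0004 + 0.1296 = 0.2360
B_hort = 1 / 0.2360 = 4.2373
Ranking by B (broadest → narrowest): Bombus hortorum (4.24) > Bombus terrestris (3.95) > Bombus lapidarius (3.13)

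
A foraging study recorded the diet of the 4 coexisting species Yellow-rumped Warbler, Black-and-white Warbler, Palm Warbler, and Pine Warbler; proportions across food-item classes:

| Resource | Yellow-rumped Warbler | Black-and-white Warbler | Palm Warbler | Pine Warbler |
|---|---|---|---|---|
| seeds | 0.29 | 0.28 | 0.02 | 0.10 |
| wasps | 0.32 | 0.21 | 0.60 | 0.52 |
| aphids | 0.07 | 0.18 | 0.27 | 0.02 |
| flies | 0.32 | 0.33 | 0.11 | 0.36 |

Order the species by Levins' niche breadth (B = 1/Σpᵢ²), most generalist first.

Black-and-white Warbler > Yellow-rumped Warbler > Pine Warbler > Palm Warbler

Σp_Yellᵢ² = 0.29² + 0.32² + 0.07² + 0.32² = 0.0841 + 0.1024 + 0.0049 + 0.1024 = 0.2938
B_Yell = 1 / 0.2938 = 3.4037
Σp_Blacᵢ² = 0.28² + 0.21² + 0.18² + 0.33² = 0.0784 + 0.0441 + 0.0324 + 0.1089 = 0.2638
B_Blac = 1 / 0.2638 = 3.7908
Σp_Palmᵢ² = 0.02² + 0.60² + 0.27² + 0.11² = 0.0004 + 0.3600 + 0.0729 + 0.0121 = 0.4454
B_Palm = 1 / 0.4454 = 2.2452
Σp_Pineᵢ² = 0.10² + 0.52² + 0.02² + 0.36² = 0.0100 + 0.2704 + 0.0004 + 0.1296 = 0.4104
B_Pine = 1 / 0.4104 = 2.4366
Ranking by B (broadest → narrowest): Black-and-white Warbler (3.79) > Yellow-rumped Warbler (3.40) > Pine Warbler (2.44) > Palm Warbler (2.25)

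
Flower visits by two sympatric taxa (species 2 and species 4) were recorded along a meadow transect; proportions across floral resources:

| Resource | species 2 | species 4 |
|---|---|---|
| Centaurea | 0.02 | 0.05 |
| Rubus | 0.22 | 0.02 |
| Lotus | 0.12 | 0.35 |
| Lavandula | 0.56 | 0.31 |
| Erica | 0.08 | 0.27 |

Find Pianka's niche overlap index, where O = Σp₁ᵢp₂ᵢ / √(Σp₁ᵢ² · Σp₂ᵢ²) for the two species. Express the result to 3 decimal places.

0.722

Σ p₁ᵢp₂ᵢ = 0.0010 + 0.0044 + 0.0420 + 0.1736 + 0.0216 = 0.2426
Σp_1ᵢ² = 0.02² + 0.22² + 0.12² + 0.56² + 0.08² = 0.0004 + 0.0484 + 0.0144 + 0.3136 + 0.0064 = 0.3832
Σp_2ᵢ² = 0.05² + 0.02² + 0.35² + 0.31² + 0.27² = 0.0025 + 0.0004 + 0.1225 + 0.0961 + 0.0729 = 0.2944
O = 0.2426 / √(0.3832 × 0.2944) = 0.2426 / 0.335878 = 0.72229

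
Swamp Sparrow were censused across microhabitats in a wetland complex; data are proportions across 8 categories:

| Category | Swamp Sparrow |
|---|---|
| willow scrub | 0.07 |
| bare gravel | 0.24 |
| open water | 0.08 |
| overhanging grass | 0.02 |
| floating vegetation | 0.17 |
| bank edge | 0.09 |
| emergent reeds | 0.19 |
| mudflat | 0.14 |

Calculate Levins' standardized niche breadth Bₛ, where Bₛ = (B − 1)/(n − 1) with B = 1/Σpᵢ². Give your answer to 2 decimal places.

Σpᵢ² = 0.07² + 0.24² + 0.08² + 0.02² + 0.17² + 0.09² + 0.19² + 0.14² = 0.0049 + 0.0576 + 0.0064 + 0.0004 + 0.0289 + 0.0081 + 0.0361 + 0.0196 = 0.1620
B = 1 / 0.1620 = 6.1728
Bₛ = (B − 1)/(n − 1) = (6.1728 − 1)/(8 − 1) = 5.1728/7 = 0.7390

0.74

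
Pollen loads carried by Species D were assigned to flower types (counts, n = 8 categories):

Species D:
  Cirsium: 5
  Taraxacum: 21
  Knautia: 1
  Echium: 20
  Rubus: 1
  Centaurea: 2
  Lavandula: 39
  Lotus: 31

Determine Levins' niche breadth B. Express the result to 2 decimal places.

Proportions for Species D (n=120): 5/120=0.0417, 21/120=0.1750, 1/120=0.0083, 20/120=0.1667, 1/120=0.0083, 2/120=0.0167, 39/120=0.3250, 31/120=0.2583
Σpᵢ² = 0.0417² + 0.1750² + 0.0083² + 0.1667² + 0.0083² + 0.0167² + 0.3250² + 0.2583² = 0.001739 + 0.030625 + 0.000069 + 0.027789 + 0.000069 + 0.000279 + 0.105625 + 0.066719 = 0.232914
B = 1 / 0.232914 = 4.2934

4.29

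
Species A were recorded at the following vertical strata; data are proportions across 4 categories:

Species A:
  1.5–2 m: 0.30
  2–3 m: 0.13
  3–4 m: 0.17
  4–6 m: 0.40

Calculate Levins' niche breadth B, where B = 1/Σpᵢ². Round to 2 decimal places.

Σpᵢ² = 0.30² + 0.13² + 0.17² + 0.40² = 0.0900 + 0.0169 + 0.0289 + 0.1600 = 0.2958
B = 1 / 0.2958 = 3.3807

3.38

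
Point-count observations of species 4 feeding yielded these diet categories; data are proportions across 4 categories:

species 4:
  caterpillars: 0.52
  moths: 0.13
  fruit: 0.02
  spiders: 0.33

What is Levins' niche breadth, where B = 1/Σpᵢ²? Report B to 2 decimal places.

2.52

Σpᵢ² = 0.52² + 0.13² + 0.02² + 0.33² = 0.2704 + 0.0169 + 0.0004 + 0.1089 = 0.3966
B = 1 / 0.3966 = 2.5214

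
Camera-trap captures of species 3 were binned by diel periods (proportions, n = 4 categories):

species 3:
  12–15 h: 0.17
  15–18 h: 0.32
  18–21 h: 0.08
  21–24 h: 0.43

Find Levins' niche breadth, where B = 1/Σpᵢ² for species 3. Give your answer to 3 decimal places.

Σpᵢ² = 0.17² + 0.32² + 0.08² + 0.43² = 0.0289 + 0.1024 + 0.0064 + 0.1849 = 0.3226
B = 1 / 0.3226 = 3.09981

3.100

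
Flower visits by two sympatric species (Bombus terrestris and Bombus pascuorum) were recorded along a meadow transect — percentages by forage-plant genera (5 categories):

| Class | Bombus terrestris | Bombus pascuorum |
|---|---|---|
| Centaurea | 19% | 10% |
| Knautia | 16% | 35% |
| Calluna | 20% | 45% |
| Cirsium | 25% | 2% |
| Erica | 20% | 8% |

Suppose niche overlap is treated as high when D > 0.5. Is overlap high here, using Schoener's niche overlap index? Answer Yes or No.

Convert percentages to proportions (divide by 100).
Σ|p₁ᵢ − p₂ᵢ| = 0.09 + 0.19 + 0.25 + 0.23 + 0.12 = 0.88
D = 1 − ½ × 0.88 = 1 − 0.440 = 0.5600
D = 0.5600 > 0.5 → Yes.

Yes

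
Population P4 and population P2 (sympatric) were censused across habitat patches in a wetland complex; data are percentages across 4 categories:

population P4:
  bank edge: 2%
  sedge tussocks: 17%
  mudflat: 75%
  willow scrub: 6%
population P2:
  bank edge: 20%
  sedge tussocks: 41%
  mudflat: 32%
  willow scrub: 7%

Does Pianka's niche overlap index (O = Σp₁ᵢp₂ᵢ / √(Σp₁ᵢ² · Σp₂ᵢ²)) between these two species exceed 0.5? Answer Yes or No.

Convert percentages to proportions (divide by 100).
Σ p₁ᵢp₂ᵢ = 0.0040 + 0.0697 + 0.2400 + 0.0042 = 0.3179
Σp_1ᵢ² = 0.02² + 0.17² + 0.75² + 0.06² = 0.0004 + 0.0289 + 0.5625 + 0.0036 = 0.5954
Σp_2ᵢ² = 0.20² + 0.41² + 0.32² + 0.07² = 0.0400 + 0.1681 + 0.1024 + 0.0049 = 0.3154
O = 0.3179 / √(0.5954 × 0.3154) = 0.3179 / 0.43335 = 0.7336
O = 0.7336 > 0.5 → Yes.

Yes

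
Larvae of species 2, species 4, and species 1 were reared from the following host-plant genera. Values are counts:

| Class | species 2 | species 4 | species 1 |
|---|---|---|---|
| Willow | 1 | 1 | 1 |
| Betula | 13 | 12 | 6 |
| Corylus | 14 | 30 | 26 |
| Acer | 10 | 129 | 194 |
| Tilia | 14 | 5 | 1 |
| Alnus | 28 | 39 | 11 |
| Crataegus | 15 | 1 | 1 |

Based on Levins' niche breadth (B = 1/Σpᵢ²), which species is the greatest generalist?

Proportions for species 2 (n=95): 1/95=0.0105, 13/95=0.1368, 14/95=0.1474, 10/95=0.1053, 14/95=0.1474, 28/95=0.2947, 15/95=0.1579
Proportions for species 4 (n=217): 1/217=0.0046, 12/217=0.0553, 30/217=0.1382, 129/217=0.5945, 5/217=0.0230, 39/217=0.1797, 1/217=0.0046
Proportions for species 1 (n=240): 1/240=0.0042, 6/240=0.0250, 26/240=0.1083, 194/240=0.8083, 1/240=0.0042, 11/240=0.0458, 1/240=0.0042
Σp_2ᵢ² = 0.0105² + 0.1368² + 0.1474² + 0.1053² + 0.1474² + 0.2947² + 0.1579² = 0.000110 + 0.018714 + 0.021727 + 0.011088 + 0.021727 + 0.086848 + 0.024932 = 0.185146
B_2 = 1 / 0.185146 = 5.4011
Σp_4ᵢ² = 0.0046² + 0.0553² + 0.1382² + 0.5945² + 0.0230² + 0.1797² + 0.0046² = 0.000021 + 0.003058 + 0.019099 + 0.353430 + 0.000529 + 0.032292 + 0.000021 = 0.408450
B_4 = 1 / 0.408450 = 2.4483
Σp_1ᵢ² = 0.0042² + 0.0250² + 0.1083² + 0.8083² + 0.0042² + 0.0458² + 0.0042² = 0.000018 + 0.000625 + 0.011729 + 0.653349 + 0.000018 + 0.002098 + 0.000018 = 0.667855
B_1 = 1 / 0.667855 = 1.4973
Highest B → broadest niche (most generalist): species 2 (B = 5.40).

species 2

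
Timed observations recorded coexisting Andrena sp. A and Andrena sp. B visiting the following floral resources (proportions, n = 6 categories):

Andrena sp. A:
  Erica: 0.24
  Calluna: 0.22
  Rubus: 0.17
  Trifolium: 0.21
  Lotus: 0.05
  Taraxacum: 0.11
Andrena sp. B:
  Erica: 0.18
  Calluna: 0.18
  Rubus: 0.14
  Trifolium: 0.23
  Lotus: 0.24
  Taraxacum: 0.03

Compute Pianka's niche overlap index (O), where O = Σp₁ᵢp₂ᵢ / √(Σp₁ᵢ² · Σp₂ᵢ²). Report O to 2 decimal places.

0.87

Σ p₁ᵢp₂ᵢ = 0.0432 + 0.0396 + 0.0238 + 0.0483 + 0.0120 + 0.0033 = 0.1702
Σp_1ᵢ² = 0.24² + 0.22² + 0.17² + 0.21² + 0.05² + 0.11² = 0.0576 + 0.0484 + 0.0289 + 0.0441 + 0.0025 + 0.0121 = 0.1936
Σp_2ᵢ² = 0.18² + 0.18² + 0.14² + 0.23² + 0.24² + 0.03² = 0.0324 + 0.0324 + 0.0196 + 0.0529 + 0.0576 + 0.0009 = 0.1958
O = 0.1702 / √(0.1936 × 0.1958) = 0.1702 / 0.19470 = 0.8742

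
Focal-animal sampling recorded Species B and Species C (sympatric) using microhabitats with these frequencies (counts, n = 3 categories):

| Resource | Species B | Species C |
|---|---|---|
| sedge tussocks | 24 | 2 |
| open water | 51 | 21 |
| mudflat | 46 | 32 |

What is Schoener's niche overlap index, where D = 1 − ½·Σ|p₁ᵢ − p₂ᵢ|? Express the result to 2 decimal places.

Proportions for Species B (n=121): 24/121=0.1983, 51/121=0.4215, 46/121=0.3802
Proportions for Species C (n=55): 2/55=0.0364, 21/55=0.3818, 32/55=0.5818
Σ|p₁ᵢ − p₂ᵢ| = 0.1619 + 0.0397 + 0.2016 = 0.4032
D = 1 − ½ × 0.4032 = 1 − 0.20160 = 0.79840

0.80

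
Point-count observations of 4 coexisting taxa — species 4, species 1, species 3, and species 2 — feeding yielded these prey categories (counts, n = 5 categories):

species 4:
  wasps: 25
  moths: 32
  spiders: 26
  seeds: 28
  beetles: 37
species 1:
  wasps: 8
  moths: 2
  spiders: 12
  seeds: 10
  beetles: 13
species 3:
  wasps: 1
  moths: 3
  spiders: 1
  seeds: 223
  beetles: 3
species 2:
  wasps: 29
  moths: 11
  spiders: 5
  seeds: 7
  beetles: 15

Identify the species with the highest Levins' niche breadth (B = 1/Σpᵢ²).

species 4

Proportions for species 4 (n=148): 25/148=0.1689, 32/148=0.2162, 26/148=0.1757, 28/148=0.1892, 37/148=0.2500
Proportions for species 1 (n=45): 8/45=0.1778, 2/45=0.0444, 12/45=0.2667, 10/45=0.2222, 13/45=0.2889
Proportions for species 3 (n=231): 1/231=0.0043, 3/231=0.0130, 1/231=0.0043, 223/231=0.9654, 3/231=0.0130
Proportions for species 2 (n=67): 29/67=0.4328, 11/67=0.1642, 5/67=0.0746, 7/67=0.1045, 15/67=0.2239
Σp_4ᵢ² = 0.1689² + 0.2162² + 0.1757² + 0.1892² + 0.2500² = 0.028527 + 0.046742 + 0.030870 + 0.035797 + 0.062500 = 0.204436
B_4 = 1 / 0.204436 = 4.8915
Σp_1ᵢ² = 0.1778² + 0.0444² + 0.2667² + 0.2222² + 0.2889² = 0.031613 + 0.001971 + 0.071129 + 0.049373 + 0.083463 = 0.237549
B_1 = 1 / 0.237549 = 4.2097
Σp_3ᵢ² = 0.0043² + 0.0130² + 0.0043² + 0.9654² + 0.0130² = 0.000018 + 0.000169 + 0.000018 + 0.931997 + 0.000169 = 0.932371
B_3 = 1 / 0.932371 = 1.0725
Σp_2ᵢ² = 0.4328² + 0.1642² + 0.0746² + 0.1045² + 0.2239² = 0.187316 + 0.026962 + 0.005565 + 0.010920 + 0.050131 = 0.280894
B_2 = 1 / 0.280894 = 3.5601
Highest B → broadest niche (most generalist): species 4 (B = 4.89).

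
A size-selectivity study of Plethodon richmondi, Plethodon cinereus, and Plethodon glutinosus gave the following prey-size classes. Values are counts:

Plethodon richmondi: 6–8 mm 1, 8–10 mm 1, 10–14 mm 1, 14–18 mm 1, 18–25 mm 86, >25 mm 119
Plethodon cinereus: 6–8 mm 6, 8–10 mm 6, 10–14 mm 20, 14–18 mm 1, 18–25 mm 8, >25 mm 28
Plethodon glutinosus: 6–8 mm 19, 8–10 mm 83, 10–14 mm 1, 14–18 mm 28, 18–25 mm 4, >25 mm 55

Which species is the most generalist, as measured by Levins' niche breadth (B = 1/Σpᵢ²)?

Proportions for Plethodon richmondi (n=209): 1/209=0.0048, 1/209=0.0048, 1/209=0.0048, 1/209=0.0048, 86/209=0.4115, 119/209=0.5694
Proportions for Plethodon cinereus (n=69): 6/69=0.0870, 6/69=0.0870, 20/69=0.2899, 1/69=0.0145, 8/69=0.1159, 28/69=0.4058
Proportions for Plethodon glutinosus (n=190): 19/190=0.1000, 83/190=0.4368, 1/190=0.0053, 28/190=0.1474, 4/190=0.0211, 55/190=0.2895
Σp_richᵢ² = 0.0048² + 0.0048² + 0.0048² + 0.0048² + 0.4115² + 0.5694² = 0.000023 + 0.000023 + 0.000023 + 0.000023 + 0.169332 + 0.324216 = 0.493640
B_rich = 1 / 0.493640 = 2.0258
Σp_cineᵢ² = 0.0870² + 0.0870² + 0.2899² + 0.0145² + 0.1159² + 0.4058² = 0.007569 + 0.007569 + 0.084042 + 0.000210 + 0.013433 + 0.164674 = 0.277497
B_cine = 1 / 0.277497 = 3.6036
Σp_glutᵢ² = 0.1000² + 0.4368² + 0.0053² + 0.1474² + 0.0211² + 0.2895² = 0.010000 + 0.190794 + 0.000028 + 0.021727 + 0.000445 + 0.083810 = 0.306804
B_glut = 1 / 0.306804 = 3.2594
Highest B → broadest niche (most generalist): Plethodon cinereus (B = 3.60).

Plethodon cinereus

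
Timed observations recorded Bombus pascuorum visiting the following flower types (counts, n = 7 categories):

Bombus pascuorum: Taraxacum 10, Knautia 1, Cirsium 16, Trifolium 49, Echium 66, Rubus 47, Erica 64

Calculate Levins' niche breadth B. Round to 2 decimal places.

4.77

Proportions for Bombus pascuorum (n=253): 10/253=0.0395, 1/253=0.0040, 16/253=0.0632, 49/253=0.1937, 66/253=0.2609, 47/253=0.1858, 64/253=0.2530
Σpᵢ² = 0.0395² + 0.0040² + 0.0632² + 0.1937² + 0.2609² + 0.1858² + 0.2530² = 0.001560 + 0.000016 + 0.003994 + 0.037520 + 0.068069 + 0.034522 + 0.064009 = 0.209690
B = 1 / 0.209690 = 4.7689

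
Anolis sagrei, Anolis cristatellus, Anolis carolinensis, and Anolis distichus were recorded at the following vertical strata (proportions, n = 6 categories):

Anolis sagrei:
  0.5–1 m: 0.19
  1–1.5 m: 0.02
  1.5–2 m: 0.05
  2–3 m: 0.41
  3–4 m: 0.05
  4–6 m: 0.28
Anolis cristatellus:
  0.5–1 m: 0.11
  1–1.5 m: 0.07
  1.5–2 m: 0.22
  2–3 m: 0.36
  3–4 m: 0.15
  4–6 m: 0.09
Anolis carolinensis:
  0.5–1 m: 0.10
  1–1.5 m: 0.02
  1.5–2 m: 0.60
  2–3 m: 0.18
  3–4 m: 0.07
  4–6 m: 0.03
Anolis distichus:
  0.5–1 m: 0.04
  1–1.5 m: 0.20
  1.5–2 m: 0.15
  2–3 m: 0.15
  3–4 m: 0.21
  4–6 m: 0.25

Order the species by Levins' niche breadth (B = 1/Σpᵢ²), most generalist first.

Anolis distichus > Anolis cristatellus > Anolis sagrei > Anolis carolinensis

Σp_sagrᵢ² = 0.19² + 0.02² + 0.05² + 0.41² + 0.05² + 0.28² = 0.0361 + 0.0004 + 0.0025 + 0.1681 + 0.0025 + 0.0784 = 0.2880
B_sagr = 1 / 0.2880 = 3.4722
Σp_crisᵢ² = 0.11² + 0.07² + 0.22² + 0.36² + 0.15² + 0.09² = 0.0121 + 0.0049 + 0.0484 + 0.1296 + 0.0225 + 0.0081 = 0.2256
B_cris = 1 / 0.2256 = 4.4326
Σp_caroᵢ² = 0.10² + 0.02² + 0.60² + 0.18² + 0.07² + 0.03² = 0.0100 + 0.0004 + 0.3600 + 0.0324 + 0.0049 + 0.0009 = 0.4086
B_caro = 1 / 0.4086 = 2.4474
Σp_distᵢ² = 0.04² + 0.20² + 0.15² + 0.15² + 0.21² + 0.25² = 0.0016 + 0.0400 + 0.0225 + 0.0225 + 0.0441 + 0.0625 = 0.1932
B_dist = 1 / 0.1932 = 5.1760
Ranking by B (broadest → narrowest): Anolis distichus (5.18) > Anolis cristatellus (4.43) > Anolis sagrei (3.47) > Anolis carolinensis (2.45)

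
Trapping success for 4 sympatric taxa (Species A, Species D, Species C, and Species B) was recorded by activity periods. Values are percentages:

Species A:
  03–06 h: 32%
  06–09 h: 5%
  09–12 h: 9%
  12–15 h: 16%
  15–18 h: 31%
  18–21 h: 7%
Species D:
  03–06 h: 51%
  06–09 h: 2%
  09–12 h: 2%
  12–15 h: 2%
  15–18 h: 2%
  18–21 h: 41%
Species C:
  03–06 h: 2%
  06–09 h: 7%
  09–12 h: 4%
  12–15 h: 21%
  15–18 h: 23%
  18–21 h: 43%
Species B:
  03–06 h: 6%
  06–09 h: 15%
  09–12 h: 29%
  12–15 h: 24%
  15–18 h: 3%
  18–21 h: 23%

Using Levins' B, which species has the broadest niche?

Convert percentages to proportions (divide by 100).
Σp_Aᵢ² = 0.32² + 0.05² + 0.09² + 0.16² + 0.31² + 0.07² = 0.1024 + 0.0025 + 0.0081 + 0.0256 + 0.0961 + 0.0049 = 0.2396
B_A = 1 / 0.2396 = 4.1736
Σp_Dᵢ² = 0.51² + 0.02² + 0.02² + 0.02² + 0.02² + 0.41² = 0.2601 + 0.0004 + 0.0004 + 0.0004 + 0.0004 + 0.1681 = 0.4298
B_D = 1 / 0.4298 = 2.3267
Σp_Cᵢ² = 0.02² + 0.07² + 0.04² + 0.21² + 0.23² + 0.43² = 0.0004 + 0.0049 + 0.0016 + 0.0441 + 0.0529 + 0.1849 = 0.2888
B_C = 1 / 0.2888 = 3.4626
Σp_Bᵢ² = 0.06² + 0.15² + 0.29² + 0.24² + 0.03² + 0.23² = 0.0036 + 0.0225 + 0.0841 + 0.0576 + 0.0009 + 0.0529 = 0.2216
B_B = 1 / 0.2216 = 4.5126
Highest B → broadest niche (most generalist): Species B (B = 4.51).

Species B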